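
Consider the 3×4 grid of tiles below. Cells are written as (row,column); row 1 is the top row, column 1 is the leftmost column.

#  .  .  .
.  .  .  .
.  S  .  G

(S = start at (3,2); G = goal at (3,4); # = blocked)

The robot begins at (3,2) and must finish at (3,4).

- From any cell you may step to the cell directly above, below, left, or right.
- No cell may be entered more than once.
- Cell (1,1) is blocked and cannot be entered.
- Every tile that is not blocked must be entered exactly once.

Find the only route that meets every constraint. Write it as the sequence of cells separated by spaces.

(3,2) (3,1) (2,1) (2,2) (1,2) (1,3) (1,4) (2,4) (2,3) (3,3) (3,4)

Need to visit all 11 open cells exactly once, starting at (3,2) and ending at (3,4).
Cell (1,2) has only two open neighbours ((2,2) and (1,3)), so the path must pass straight through it: one of those is the cell it's entered from and the other is where it exits.
Route from (3,2): left 1 to (3,1), up 1 to (2,1), right 1 to (2,2), up 1 to (1,2), right 2 to (1,4), down 1 to (2,4), left 1 to (2,3), down 1 to (3,3), right 1 to (3,4) — 10 moves in all.
Check: all 11 open cells covered.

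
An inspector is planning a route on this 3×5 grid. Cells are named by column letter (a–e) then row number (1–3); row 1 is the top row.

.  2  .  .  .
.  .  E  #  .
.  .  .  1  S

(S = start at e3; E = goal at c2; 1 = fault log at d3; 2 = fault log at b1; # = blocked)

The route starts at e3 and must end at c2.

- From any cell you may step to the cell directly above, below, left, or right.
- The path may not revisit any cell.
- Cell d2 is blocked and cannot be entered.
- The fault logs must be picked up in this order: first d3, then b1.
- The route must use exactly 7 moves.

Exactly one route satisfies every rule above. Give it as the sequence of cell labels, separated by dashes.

The waypoints must appear in the order d3, b1, with no cell reused.
Route from e3: left 3 to b3, up 2 to b1, right 1 to c1, down 1 to c2 — 7 moves in all.
Check: order respected (1 at step 1, 2 at step 5); 7 moves as required.

e3 - d3 - c3 - b3 - b2 - b1 - c1 - c2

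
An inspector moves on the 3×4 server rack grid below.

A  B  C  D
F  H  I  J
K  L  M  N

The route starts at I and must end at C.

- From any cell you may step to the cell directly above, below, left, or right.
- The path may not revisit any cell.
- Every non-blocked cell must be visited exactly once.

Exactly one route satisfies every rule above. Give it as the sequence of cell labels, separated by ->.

Need to visit all 12 open cells exactly once, starting at I and ending at C.
Route from I: left to H, up to B, left to A, 2× down (reaching K), 3× right (reaching N), 2× up (reaching D), left to C — 11 moves in all.
Check: all 12 open cells covered.

I -> H -> B -> A -> F -> K -> L -> M -> N -> J -> D -> C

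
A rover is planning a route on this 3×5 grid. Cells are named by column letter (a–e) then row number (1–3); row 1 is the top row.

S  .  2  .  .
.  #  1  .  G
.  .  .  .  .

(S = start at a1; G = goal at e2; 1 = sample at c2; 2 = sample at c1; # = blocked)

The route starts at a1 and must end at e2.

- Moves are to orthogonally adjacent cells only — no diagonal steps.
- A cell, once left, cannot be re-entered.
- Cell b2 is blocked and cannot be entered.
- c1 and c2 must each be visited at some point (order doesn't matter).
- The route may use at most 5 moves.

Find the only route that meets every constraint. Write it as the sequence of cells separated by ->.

a1 -> b1 -> c1 -> c2 -> d2 -> e2

Any route must reach c1 and c2 and still end at e2 within 5 moves, so the order of the required stops is forced.
Route from a1: 2× right (reaching c1), down to c2, 2× right (reaching e2) — 5 moves in all.
Check: all required cells visited; 5 ≤ 5 moves.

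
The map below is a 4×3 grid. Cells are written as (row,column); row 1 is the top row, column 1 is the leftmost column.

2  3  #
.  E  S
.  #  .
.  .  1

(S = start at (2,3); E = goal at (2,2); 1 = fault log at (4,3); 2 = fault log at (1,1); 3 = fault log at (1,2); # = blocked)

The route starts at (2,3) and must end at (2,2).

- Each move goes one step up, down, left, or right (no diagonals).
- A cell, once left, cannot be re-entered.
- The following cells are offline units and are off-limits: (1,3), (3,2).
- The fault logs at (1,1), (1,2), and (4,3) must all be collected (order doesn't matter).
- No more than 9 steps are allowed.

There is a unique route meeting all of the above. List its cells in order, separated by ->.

(2,3) -> (3,3) -> (4,3) -> (4,2) -> (4,1) -> (3,1) -> (2,1) -> (1,1) -> (1,2) -> (2,2)

The 9-move cap with required stops at (1,1), (1,2), (4,3) leaves no slack for detours.
Route from (2,3): 2× down (reaching (4,3)), 2× left (reaching (4,1)), 3× up (reaching (1,1)), right to (1,2), down to (2,2) — 9 moves in all.
Check: all required cells visited; 9 ≤ 9 moves.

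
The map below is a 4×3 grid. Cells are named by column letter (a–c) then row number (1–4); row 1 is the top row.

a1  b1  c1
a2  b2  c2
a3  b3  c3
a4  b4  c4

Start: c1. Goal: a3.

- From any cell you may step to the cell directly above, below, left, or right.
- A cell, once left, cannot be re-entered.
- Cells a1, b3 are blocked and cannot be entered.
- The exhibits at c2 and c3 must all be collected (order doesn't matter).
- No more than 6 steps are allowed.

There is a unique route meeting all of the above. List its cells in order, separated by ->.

The 6-move cap with required stops at c2, c3 leaves no slack for detours.
Route from c1: down 3 to c4, left 2 to a4, up 1 to a3 — 6 moves in all.
Check: all required cells visited; 6 ≤ 6 moves.

c1 -> c2 -> c3 -> c4 -> b4 -> a4 -> a3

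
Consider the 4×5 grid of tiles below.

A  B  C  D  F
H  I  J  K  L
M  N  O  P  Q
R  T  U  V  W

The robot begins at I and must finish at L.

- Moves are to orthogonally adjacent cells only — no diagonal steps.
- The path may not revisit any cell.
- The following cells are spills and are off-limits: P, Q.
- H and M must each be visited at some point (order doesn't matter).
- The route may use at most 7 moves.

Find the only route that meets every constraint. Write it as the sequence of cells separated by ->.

The budget equals the shortest possible length, so every move has to be on a shortest route through the required cells.
Route from I: left 1 to H, down 1 to M, right 2 to O, up 1 to J, right 2 to L — 7 moves in all.
Check: all required cells visited; 7 ≤ 7 moves.

I -> H -> M -> N -> O -> J -> K -> L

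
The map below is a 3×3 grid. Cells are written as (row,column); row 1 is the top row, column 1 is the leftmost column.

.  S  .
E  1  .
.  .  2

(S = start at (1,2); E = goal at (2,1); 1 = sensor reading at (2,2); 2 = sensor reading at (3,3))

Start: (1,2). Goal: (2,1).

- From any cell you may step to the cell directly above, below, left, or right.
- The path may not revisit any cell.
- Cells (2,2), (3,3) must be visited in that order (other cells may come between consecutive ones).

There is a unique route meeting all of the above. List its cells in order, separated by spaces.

(1,2) (2,2) (2,3) (3,3) (3,2) (3,1) (2,1)

The waypoints must appear in the order (2,2), (3,3), with no cell reused.
Route from (1,2): down to (2,2), right to (2,3), down to (3,3), 2× left (reaching (3,1)), up to (2,1) — 6 moves in all.
Check: order respected (1 at step 1, 2 at step 3).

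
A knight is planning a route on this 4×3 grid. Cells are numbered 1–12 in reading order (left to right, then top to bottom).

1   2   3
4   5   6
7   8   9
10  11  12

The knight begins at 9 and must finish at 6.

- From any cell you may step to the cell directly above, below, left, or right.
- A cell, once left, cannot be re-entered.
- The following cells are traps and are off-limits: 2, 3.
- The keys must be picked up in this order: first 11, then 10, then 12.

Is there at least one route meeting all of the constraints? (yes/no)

Ignoring the required order, 2 revisit-free routes from 9 to 6 pass through all of 11, 10, and 12; the waypoint orders that occur are 12 → 11 → 10 (2) — never 11 → 10 → 12.

no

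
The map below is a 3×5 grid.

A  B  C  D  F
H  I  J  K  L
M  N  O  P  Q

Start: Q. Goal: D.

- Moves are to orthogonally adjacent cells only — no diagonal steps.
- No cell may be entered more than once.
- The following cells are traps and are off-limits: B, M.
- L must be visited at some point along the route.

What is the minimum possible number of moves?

3

Any route passes through L somewhere between Q and D. Summing Manhattan distances along the two legs (Q → L → D) gives a lower bound of 1 + 2 = 3 moves.
A route of 3 moves achieves this: Q → L → F → D.
Since 3 matches the lower bound, it is optimal.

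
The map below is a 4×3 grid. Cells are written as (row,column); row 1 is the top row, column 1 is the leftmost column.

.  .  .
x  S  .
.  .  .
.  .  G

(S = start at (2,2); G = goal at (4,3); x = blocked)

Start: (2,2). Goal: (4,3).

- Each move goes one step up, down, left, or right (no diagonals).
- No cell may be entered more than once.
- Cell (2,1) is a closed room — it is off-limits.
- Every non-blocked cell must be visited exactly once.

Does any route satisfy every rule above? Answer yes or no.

no

Cell (1,1) has only one open neighbour but is neither the start nor the goal, so a Hamiltonian route would have to both enter and leave it through the same neighbour — impossible without revisiting.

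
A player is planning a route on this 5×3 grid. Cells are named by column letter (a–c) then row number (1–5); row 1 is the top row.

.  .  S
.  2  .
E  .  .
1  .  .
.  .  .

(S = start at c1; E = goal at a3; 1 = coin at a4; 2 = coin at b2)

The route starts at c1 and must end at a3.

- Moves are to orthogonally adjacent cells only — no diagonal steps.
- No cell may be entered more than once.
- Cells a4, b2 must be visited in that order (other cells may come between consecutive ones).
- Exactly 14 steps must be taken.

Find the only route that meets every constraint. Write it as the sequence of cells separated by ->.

c1 -> c2 -> c3 -> c4 -> c5 -> b5 -> a5 -> a4 -> b4 -> b3 -> b2 -> b1 -> a1 -> a2 -> a3

The waypoints must appear in the order a4, b2, with no cell reused.
Route from c1: 4× down (reaching c5), 2× left (reaching a5), up to a4, right to b4, 3× up (reaching b1), left to a1, 2× down (reaching a3) — 14 moves in all.
Check: order respected (1 at step 7, 2 at step 10); 14 moves as required.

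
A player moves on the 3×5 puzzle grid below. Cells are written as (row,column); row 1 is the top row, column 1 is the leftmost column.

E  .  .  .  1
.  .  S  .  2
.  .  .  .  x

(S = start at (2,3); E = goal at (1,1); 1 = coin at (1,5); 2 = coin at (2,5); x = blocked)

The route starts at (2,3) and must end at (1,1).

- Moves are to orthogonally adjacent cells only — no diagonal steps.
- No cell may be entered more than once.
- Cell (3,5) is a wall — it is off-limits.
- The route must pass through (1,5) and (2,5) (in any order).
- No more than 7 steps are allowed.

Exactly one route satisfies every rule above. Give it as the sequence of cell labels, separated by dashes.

The 7-move cap with required stops at (1,5), (2,5) leaves no slack for detours.
Route from (2,3): right 2 to (2,5), up 1 to (1,5), left 4 to (1,1) — 7 moves in all.
Check: all required cells visited; 7 ≤ 7 moves.

(2,3) - (2,4) - (2,5) - (1,5) - (1,4) - (1,3) - (1,2) - (1,1)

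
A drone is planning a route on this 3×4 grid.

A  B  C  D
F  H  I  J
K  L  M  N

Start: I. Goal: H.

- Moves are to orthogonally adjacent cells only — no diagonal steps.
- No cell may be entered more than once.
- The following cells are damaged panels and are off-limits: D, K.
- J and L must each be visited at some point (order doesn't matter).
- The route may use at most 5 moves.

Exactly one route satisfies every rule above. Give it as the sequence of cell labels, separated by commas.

The budget equals the shortest possible length, so every move has to be on a shortest route through the required cells.
Route from I: right to J, down to N, 2× left (reaching L), up to H — 5 moves in all.
Check: all required cells visited; 5 ≤ 5 moves.

I, J, N, M, L, H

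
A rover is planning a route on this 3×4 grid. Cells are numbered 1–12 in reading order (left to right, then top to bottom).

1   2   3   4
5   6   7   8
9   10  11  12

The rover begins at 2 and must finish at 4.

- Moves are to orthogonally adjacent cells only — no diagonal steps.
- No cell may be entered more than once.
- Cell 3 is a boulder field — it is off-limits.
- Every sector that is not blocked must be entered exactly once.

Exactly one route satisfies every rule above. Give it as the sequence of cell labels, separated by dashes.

Need to visit all 11 open cells exactly once, starting at 2 and ending at 4.
Cell 1 has only two open neighbours (5 and 2), so the path must pass straight through it: one of those is the cell it's entered from and the other is where it exits.
Route from 2: left 1 to 1, down 2 to 9, right 1 to 10, up 1 to 6, right 1 to 7, down 1 to 11, right 1 to 12, up 2 to 4 — 10 moves in all.
Check: all 11 open cells covered.

2 - 1 - 5 - 9 - 10 - 6 - 7 - 11 - 12 - 8 - 4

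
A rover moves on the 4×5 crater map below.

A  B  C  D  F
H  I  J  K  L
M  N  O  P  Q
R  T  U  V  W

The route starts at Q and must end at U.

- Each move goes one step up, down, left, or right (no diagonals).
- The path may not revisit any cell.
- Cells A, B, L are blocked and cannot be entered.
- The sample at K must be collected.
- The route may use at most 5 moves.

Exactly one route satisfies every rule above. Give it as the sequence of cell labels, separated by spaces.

The budget equals the shortest possible length, so every move has to be on a shortest route through the required cells.
Route from Q: left to P, up to K, left to J, 2× down (reaching U) — 5 moves in all.
Check: all required cells visited; 5 ≤ 5 moves.

Q P K J O U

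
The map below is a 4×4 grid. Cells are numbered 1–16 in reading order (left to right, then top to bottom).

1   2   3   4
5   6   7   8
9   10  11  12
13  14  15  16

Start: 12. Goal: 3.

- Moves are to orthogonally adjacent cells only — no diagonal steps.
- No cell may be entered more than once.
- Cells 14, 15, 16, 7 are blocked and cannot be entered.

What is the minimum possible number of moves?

3

The Manhattan distance from 12 to 3 is |3−1| + |4−3| = 3, so at least 3 moves are needed.
A route of 3 moves achieves this: 12 → 8 → 4 → 3.
Since 3 matches the lower bound, it is optimal.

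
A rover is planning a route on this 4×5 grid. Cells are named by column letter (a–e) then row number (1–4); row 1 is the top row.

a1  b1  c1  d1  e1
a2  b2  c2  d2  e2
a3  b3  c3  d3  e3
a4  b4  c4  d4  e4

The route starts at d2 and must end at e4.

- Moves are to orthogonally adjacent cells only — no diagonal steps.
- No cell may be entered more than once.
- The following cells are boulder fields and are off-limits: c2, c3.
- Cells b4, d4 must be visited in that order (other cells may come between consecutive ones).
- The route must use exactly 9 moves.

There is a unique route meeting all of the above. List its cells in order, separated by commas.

The waypoints must appear in the order b4, d4, with no cell reused.
Route from d2: up to d1, 2× left (reaching b1), 3× down (reaching b4), 3× right (reaching e4) — 9 moves in all.
Check: order respected (b4 at step 6, d4 at step 8); 9 moves as required.

d2, d1, c1, b1, b2, b3, b4, c4, d4, e4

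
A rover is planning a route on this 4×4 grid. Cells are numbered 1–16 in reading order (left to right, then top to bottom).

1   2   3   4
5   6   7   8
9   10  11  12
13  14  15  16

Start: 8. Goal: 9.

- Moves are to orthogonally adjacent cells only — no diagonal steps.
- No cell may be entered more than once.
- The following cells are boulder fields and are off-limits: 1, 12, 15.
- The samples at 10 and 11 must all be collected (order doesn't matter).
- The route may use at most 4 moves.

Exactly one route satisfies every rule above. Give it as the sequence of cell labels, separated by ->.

8 -> 7 -> 11 -> 10 -> 9

Any route must reach 10 and 11 and still end at 9 within 4 moves, so the order of the required stops is forced.
Route from 8: left 1 to 7, down 1 to 11, left 2 to 9 — 4 moves in all.
Check: all required cells visited; 4 ≤ 4 moves.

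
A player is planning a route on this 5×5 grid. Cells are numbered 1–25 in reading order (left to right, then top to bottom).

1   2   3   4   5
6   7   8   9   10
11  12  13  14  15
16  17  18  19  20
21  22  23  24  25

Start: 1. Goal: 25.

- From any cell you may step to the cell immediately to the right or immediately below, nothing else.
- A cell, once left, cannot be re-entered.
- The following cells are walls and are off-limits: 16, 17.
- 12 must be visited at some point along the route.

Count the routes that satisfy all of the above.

18

A right/down-only route from 1 to 25 makes exactly 4 down-moves and 4 right-moves in some order.
With no other constraints that would be C(8,4) = 70 routes.
Split at 12 and multiply the segment counts (each segment already excludes blocked cells): 1→12: 3; 12→25: 6; product = 18.
That gives 18 routes.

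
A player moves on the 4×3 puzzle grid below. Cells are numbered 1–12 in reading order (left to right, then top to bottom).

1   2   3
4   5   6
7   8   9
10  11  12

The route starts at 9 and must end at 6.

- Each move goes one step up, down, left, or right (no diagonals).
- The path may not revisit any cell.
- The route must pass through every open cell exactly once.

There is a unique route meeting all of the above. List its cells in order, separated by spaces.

Need to visit all 12 open cells exactly once, starting at 9 and ending at 6.
Cell 3 has only two open neighbours (6 and 2), so the path must pass straight through it: one of those is the cell it's entered from and the other is where it exits.
Route from 9: down 1 to 12, left 2 to 10, up 1 to 7, right 1 to 8, up 1 to 5, left 1 to 4, up 1 to 1, right 2 to 3, down 1 to 6 — 11 moves in all.
Check: all 12 open cells covered.

9 12 11 10 7 8 5 4 1 2 3 6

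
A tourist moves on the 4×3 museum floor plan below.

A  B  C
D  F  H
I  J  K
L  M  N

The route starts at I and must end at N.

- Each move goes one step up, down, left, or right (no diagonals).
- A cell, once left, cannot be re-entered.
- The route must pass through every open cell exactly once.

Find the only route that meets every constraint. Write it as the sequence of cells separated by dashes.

I - L - M - J - F - D - A - B - C - H - K - N

Need to visit all 12 open cells exactly once, starting at I and ending at N.
Route from I: down 1 to L, right 1 to M, up 2 to F, left 1 to D, up 1 to A, right 2 to C, down 3 to N — 11 moves in all.
Check: all 12 open cells covered.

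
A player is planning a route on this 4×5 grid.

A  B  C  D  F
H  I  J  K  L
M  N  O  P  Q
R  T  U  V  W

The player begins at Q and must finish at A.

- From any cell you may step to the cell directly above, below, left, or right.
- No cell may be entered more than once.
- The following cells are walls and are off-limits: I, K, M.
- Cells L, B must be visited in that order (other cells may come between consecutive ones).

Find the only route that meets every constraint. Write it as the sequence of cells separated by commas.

Q, L, F, D, C, B, A

The waypoints must appear in the order L, B, with no cell reused.
Route from Q: 2× up (reaching F), 4× left (reaching A) — 6 moves in all.
Check: order respected (L at step 1, B at step 5).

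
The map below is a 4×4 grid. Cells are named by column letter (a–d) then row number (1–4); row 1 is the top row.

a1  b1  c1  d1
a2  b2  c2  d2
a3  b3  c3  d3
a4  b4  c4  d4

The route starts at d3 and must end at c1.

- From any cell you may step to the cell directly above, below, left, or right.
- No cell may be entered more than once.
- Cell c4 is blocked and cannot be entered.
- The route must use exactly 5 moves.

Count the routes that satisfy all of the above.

5

Need simple routes of exactly 5 moves from d3 to c1 (Manhattan distance 3, so 1 moves are spent on a detour and 1 undoing it).
Enumerating: d3 d2 c2 b2 b1 c1 | d3 c3 c2 b2 b1 c1 | d3 c3 c2 d2 d1 c1 | d3 c3 b3 b2 b1 c1 | d3 c3 b3 b2 c2 c1.
That gives 5 routes.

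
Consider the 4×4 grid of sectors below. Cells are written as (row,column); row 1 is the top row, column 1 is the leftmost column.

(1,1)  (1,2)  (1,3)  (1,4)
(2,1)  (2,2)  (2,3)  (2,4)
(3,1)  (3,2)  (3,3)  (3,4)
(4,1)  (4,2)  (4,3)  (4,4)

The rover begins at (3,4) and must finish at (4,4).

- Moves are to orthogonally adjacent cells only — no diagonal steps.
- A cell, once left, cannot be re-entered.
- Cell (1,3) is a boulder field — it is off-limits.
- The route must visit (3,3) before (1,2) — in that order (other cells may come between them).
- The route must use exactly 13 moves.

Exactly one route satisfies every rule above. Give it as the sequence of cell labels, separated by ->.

(3,4) -> (2,4) -> (2,3) -> (3,3) -> (3,2) -> (2,2) -> (1,2) -> (1,1) -> (2,1) -> (3,1) -> (4,1) -> (4,2) -> (4,3) -> (4,4)

The waypoints must appear in the order (3,3), (1,2), with no cell reused.
Route from (3,4): up to (2,4), left to (2,3), down to (3,3), left to (3,2), 2× up (reaching (1,2)), left to (1,1), 3× down (reaching (4,1)), 3× right (reaching (4,4)) — 13 moves in all.
Check: order respected ((3,3) at step 3, (1,2) at step 6); 13 moves as required.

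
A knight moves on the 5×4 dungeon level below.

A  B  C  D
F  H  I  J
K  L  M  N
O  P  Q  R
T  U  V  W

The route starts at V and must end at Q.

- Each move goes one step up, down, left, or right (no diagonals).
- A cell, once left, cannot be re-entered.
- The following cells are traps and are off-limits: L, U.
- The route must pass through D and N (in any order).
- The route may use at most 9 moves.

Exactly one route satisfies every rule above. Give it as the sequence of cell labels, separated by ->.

V -> W -> R -> N -> J -> D -> C -> I -> M -> Q

The budget equals the shortest possible length, so every move has to be on a shortest route through the required cells.
Route from V: right 1 to W, up 4 to D, left 1 to C, down 3 to Q — 9 moves in all.
Check: all required cells visited; 9 ≤ 9 moves.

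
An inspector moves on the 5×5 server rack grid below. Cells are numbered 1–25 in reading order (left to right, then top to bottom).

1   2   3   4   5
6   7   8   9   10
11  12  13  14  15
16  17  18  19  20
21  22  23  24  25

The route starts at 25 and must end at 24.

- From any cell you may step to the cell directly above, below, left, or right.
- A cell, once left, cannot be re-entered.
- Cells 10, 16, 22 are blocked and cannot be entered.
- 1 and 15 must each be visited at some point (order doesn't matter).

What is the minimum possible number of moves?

15

Any route passes through 1 and 15 in some order between 25 and 24. Summing Manhattan distances along each leg and taking the cheapest ordering (25 → 15 → 1 → 24) gives a lower bound of 2 + 6 + 7 = 15 moves.
A route of 15 moves achieves this: 25 → 20 → 15 → 14 → 9 → 4 → 3 → 2 → 1 → 6 → 11 → 12 → 17 → 18 → 23 → 24.
Since 15 matches the lower bound, it is optimal.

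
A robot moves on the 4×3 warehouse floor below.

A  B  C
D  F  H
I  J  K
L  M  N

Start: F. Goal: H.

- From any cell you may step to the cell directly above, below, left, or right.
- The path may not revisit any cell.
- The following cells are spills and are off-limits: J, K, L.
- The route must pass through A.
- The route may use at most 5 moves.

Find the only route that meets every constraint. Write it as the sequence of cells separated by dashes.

F - D - A - B - C - H

Any route must reach A and still end at H within 5 moves, so the order of the required stops is forced.
Route from F: left to D, up to A, 2× right (reaching C), down to H — 5 moves in all.
Check: all required cells visited; 5 ≤ 5 moves.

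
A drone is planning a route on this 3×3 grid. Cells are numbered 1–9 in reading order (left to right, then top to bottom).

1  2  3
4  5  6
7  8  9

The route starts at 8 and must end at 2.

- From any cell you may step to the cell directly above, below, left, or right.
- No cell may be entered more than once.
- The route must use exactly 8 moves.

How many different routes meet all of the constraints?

Need simple routes of exactly 8 moves from 8 to 2 (Manhattan distance 2, so 3 moves are spent on a detour and 3 undoing it).
No route satisfies every constraint, so the count is 0.

0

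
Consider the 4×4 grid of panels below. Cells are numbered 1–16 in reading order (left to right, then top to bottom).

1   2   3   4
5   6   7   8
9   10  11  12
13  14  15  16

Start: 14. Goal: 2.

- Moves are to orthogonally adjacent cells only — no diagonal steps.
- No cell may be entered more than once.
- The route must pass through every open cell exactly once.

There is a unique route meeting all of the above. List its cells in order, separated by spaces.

14 13 9 10 11 15 16 12 8 4 3 7 6 5 1 2

Need to visit all 16 open cells exactly once, starting at 14 and ending at 2.
Cell 16 has only two open neighbours (12 and 15), so the path must pass straight through it: one of those is the cell it's entered from and the other is where it exits.
Route from 14: left 1 to 13, up 1 to 9, right 2 to 11, down 1 to 15, right 1 to 16, up 3 to 4, left 1 to 3, down 1 to 7, left 2 to 5, up 1 to 1, right 1 to 2 — 15 moves in all.
Check: all 16 open cells covered.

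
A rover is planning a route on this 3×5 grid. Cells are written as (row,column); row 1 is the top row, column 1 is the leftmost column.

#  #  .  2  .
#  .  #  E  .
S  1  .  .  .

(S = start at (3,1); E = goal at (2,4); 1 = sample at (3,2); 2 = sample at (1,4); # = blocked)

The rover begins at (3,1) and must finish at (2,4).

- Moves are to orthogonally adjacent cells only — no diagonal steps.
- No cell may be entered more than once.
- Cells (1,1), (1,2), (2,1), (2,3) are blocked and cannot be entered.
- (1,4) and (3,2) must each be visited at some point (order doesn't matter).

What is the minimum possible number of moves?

8

Any route passes through (1,4) and (3,2) in some order between (3,1) and (2,4). Summing Manhattan distances along each leg and taking the cheapest ordering ((3,1) → (3,2) → (1,4) → (2,4)) gives a lower bound of 1 + 4 + 1 = 6 moves.
The shortest route satisfying every rule uses 8 moves: (3,1) → (3,2) → (3,3) → (3,4) → (3,5) → (2,5) → (1,5) → (1,4) → (2,4).
The no-revisit rule (legs can't share cells) pushes the minimum above the 6-move bound; an exhaustive check rules out every length from 6 to 7, leaving 8 as the minimum.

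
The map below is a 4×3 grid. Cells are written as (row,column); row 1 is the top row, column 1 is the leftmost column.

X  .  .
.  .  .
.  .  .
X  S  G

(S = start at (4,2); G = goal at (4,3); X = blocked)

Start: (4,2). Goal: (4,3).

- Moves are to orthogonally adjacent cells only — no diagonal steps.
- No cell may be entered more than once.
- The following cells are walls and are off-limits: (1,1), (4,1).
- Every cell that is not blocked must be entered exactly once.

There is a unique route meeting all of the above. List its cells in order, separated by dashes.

Need to visit all 10 open cells exactly once, starting at (4,2) and ending at (4,3).
Cell (1,2) has only two open neighbours ((2,2) and (1,3)), so the path must pass straight through it: one of those is the cell it's entered from and the other is where it exits.
Route from (4,2): up to (3,2), left to (3,1), up to (2,1), right to (2,2), up to (1,2), right to (1,3), 3× down (reaching (4,3)) — 9 moves in all.
Check: all 10 open cells covered.

(4,2) - (3,2) - (3,1) - (2,1) - (2,2) - (1,2) - (1,3) - (2,3) - (3,3) - (4,3)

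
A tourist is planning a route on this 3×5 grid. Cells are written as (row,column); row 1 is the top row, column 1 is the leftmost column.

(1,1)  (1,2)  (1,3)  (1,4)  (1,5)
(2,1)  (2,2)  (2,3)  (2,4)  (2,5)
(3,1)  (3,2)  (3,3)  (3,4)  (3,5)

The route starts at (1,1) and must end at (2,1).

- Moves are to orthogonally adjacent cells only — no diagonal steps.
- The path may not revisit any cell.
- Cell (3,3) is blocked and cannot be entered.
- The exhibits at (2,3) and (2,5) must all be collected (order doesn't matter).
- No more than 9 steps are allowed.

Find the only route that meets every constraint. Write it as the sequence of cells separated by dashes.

The budget equals the shortest possible length, so every move has to be on a shortest route through the required cells.
Route from (1,1): 4× right (reaching (1,5)), down to (2,5), 4× left (reaching (2,1)) — 9 moves in all.
Check: all required cells visited; 9 ≤ 9 moves.

(1,1) - (1,2) - (1,3) - (1,4) - (1,5) - (2,5) - (2,4) - (2,3) - (2,2) - (2,1)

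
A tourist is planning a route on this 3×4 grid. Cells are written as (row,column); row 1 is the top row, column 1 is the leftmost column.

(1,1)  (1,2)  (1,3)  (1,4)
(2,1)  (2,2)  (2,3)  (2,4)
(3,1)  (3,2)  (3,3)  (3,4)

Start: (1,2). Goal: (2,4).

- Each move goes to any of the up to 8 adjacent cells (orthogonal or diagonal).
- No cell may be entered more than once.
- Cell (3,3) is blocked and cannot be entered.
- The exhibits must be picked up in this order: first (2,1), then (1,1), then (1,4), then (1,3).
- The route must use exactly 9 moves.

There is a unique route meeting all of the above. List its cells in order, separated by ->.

(1,2) -> (2,1) -> (1,1) -> (2,2) -> (3,1) -> (3,2) -> (2,3) -> (1,4) -> (1,3) -> (2,4)

The waypoints must appear in the order (2,1), (1,1), (1,4), (1,3), with no cell reused.
Route from (1,2): down-left 1 to (2,1), up 1 to (1,1), down-right 1 to (2,2), down-left 1 to (3,1), right 1 to (3,2), up-right 2 to (1,4), left 1 to (1,3), down-right 1 to (2,4) — 9 moves in all.
Check: order respected ((2,1) at step 1, (1,1) at step 2, (1,4) at step 7, (1,3) at step 8); 9 moves as required.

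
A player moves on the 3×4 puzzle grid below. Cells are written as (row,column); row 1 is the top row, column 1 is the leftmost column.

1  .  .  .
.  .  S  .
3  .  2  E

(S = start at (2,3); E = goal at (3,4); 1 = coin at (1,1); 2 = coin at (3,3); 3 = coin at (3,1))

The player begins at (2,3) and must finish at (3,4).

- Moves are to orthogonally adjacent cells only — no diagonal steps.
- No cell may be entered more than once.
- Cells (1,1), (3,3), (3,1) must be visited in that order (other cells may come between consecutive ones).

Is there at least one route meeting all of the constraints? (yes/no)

Ignoring the required order, 4 revisit-free routes from (2,3) to (3,4) pass through all of (1,1), (3,3), and (3,1); the waypoint orders that occur are (1,1) → (3,1) → (3,3) (3); (3,3) → (3,1) → (1,1) (1) — never (1,1) → (3,3) → (3,1).

no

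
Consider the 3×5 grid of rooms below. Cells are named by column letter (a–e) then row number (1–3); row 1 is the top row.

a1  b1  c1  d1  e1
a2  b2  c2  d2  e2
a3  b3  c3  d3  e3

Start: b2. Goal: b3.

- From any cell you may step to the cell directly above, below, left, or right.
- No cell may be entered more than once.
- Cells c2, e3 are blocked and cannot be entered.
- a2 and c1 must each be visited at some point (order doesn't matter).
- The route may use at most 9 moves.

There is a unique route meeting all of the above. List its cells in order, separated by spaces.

Any route must reach a2 and c1 and still end at b3 within 9 moves, so the order of the required stops is forced.
Route from b2: left to a2, up to a1, 3× right (reaching d1), 2× down (reaching d3), 2× left (reaching b3) — 9 moves in all.
Check: all required cells visited; 9 ≤ 9 moves.

b2 a2 a1 b1 c1 d1 d2 d3 c3 b3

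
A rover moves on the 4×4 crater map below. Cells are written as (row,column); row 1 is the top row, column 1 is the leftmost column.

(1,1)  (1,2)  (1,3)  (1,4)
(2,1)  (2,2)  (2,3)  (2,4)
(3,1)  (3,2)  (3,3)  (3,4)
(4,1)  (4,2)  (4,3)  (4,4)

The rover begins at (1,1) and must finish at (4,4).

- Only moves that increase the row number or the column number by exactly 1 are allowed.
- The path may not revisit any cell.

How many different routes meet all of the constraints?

A right/down-only route from (1,1) to (4,4) makes exactly 3 down-moves and 3 right-moves in some order.
With no other constraints that would be C(6,3) = 20 routes.
That gives 20 routes.

20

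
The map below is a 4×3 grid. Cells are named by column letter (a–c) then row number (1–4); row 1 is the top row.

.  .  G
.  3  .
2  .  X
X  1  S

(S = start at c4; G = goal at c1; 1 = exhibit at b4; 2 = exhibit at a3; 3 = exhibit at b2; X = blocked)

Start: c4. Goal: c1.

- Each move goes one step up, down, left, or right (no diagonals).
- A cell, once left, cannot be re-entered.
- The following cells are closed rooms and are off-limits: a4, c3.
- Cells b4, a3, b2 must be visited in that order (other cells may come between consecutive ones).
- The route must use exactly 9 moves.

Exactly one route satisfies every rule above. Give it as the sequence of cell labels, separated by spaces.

The waypoints must appear in the order b4, a3, b2, with no cell reused.
Route from c4: left to b4, up to b3, left to a3, 2× up (reaching a1), right to b1, down to b2, right to c2, up to c1 — 9 moves in all.
Check: order respected (1 at step 1, 2 at step 3, 3 at step 7); 9 moves as required.

c4 b4 b3 a3 a2 a1 b1 b2 c2 c1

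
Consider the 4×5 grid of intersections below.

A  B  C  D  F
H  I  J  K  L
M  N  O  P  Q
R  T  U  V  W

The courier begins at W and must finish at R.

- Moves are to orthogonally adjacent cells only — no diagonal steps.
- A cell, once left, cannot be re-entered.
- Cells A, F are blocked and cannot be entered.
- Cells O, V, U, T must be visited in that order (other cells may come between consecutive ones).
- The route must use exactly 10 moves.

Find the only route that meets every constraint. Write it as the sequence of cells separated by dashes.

The waypoints must appear in the order O, V, U, T, with no cell reused.
Route from W: up 2 to L, left 2 to J, down 1 to O, right 1 to P, down 1 to V, left 3 to R — 10 moves in all.
Check: order respected (O at step 5, V at step 7, U at step 8, T at step 9); 10 moves as required.

W - Q - L - K - J - O - P - V - U - T - R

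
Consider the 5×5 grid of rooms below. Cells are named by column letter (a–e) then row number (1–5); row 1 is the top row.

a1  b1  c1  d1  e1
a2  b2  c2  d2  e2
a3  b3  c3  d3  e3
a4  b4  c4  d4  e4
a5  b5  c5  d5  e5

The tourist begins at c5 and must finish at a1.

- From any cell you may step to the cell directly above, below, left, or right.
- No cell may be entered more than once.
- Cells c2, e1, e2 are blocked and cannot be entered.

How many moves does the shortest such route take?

6

The Manhattan distance from c5 to a1 is |5−1| + |3−1| = 6, so at least 6 moves are needed.
A route of 6 moves achieves this: c5 → c4 → c3 → b3 → b2 → b1 → a1.
Since 6 matches the lower bound, it is optimal.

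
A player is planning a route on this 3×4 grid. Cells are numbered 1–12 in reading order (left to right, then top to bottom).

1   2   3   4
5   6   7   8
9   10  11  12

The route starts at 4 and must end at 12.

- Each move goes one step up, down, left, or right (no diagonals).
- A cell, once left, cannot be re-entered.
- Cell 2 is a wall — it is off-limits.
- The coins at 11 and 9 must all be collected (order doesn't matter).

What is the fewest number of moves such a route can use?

Any route passes through 11 and 9 in some order between 4 and 12. Summing Manhattan distances along each leg and taking the cheapest ordering (4 → 11 → 9 → 12) gives a lower bound of 3 + 2 + 3 = 8 moves.
A route of 8 moves achieves this: 4 → 8 → 7 → 6 → 5 → 9 → 10 → 11 → 12.
Since 8 matches the lower bound, it is optimal.

8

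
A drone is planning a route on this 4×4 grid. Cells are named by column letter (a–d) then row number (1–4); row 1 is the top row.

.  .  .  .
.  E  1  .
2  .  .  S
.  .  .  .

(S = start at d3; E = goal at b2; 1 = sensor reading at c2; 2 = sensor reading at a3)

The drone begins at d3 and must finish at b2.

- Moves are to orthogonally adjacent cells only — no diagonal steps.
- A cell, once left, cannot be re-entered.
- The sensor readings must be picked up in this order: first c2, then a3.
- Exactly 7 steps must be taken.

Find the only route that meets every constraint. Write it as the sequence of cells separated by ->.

The waypoints must appear in the order c2, a3, with no cell reused.
Route from d3: up 1 to d2, left 1 to c2, down 1 to c3, left 2 to a3, up 1 to a2, right 1 to b2 — 7 moves in all.
Check: order respected (1 at step 2, 2 at step 5); 7 moves as required.

d3 -> d2 -> c2 -> c3 -> b3 -> a3 -> a2 -> b2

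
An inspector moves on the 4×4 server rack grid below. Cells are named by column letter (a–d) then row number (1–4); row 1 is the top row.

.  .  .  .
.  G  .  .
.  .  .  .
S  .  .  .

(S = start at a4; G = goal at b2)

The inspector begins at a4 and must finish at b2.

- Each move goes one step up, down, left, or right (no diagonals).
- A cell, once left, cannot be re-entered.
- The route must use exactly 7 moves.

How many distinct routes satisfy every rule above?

13

Need simple routes of exactly 7 moves from a4 to b2 (Manhattan distance 3, so 2 moves are spent on a detour and 2 undoing it).
Branch systematically from the start, pruning whenever the remaining move budget drops below the Manhattan distance to b2 or differs from it in parity. Grouping the completions by first move — via a3: 4; via b4: 9 — and summing: 4 + 9 = 13.
That gives 13 routes.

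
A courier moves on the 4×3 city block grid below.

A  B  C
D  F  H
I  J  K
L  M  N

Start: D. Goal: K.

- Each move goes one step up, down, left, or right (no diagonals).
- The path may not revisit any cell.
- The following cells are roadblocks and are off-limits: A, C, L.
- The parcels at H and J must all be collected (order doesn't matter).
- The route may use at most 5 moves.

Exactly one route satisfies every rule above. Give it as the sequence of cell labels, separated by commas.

The budget equals the shortest possible length, so every move has to be on a shortest route through the required cells.
Route from D: down to I, right to J, up to F, right to H, down to K — 5 moves in all.
Check: all required cells visited; 5 ≤ 5 moves.

D, I, J, F, H, K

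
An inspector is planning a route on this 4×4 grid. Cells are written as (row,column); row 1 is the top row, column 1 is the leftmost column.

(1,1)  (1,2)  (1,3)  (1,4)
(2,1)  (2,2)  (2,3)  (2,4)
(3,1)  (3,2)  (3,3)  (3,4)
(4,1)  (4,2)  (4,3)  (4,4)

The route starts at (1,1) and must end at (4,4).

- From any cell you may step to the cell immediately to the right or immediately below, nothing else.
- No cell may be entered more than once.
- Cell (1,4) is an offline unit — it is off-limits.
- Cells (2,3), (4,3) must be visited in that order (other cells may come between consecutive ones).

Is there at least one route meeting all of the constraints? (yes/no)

yes

One route that works: (1,1) → (2,1) → (2,2) → (2,3) → (3,3) → (4,3) → (4,4).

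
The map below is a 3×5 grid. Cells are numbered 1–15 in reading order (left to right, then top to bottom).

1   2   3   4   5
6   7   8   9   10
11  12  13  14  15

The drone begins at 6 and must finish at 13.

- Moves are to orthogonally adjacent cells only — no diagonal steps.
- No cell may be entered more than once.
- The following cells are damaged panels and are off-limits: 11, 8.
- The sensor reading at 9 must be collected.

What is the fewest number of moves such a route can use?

7

Any route passes through 9 somewhere between 6 and 13. Summing Manhattan distances along the two legs (6 → 9 → 13) gives a lower bound of 3 + 2 = 5 moves.
That bound ignores the blocked cells. Measuring each leg by the fewest moves that actually steer around them (6→9: 5; 9→13: 2) raises the lower bound to 7.
A route of 7 moves exists: 6 → 1 → 2 → 3 → 4 → 9 → 14 → 13.
Since 7 matches that lower bound, it is optimal.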